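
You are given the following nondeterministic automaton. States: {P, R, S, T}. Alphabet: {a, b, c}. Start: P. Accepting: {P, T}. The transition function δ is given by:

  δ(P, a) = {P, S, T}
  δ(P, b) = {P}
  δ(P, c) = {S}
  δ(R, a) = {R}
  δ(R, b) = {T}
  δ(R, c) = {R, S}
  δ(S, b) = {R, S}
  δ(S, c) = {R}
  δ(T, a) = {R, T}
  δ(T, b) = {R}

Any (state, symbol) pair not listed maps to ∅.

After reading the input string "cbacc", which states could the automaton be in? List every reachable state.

Start in {P}.
Read 'c': {P} → {S}.
Read 'b': {S} → {R, S}.
Read 'a': {R, S} → {R}.
Read 'c': {R} → {R, S}.
Read 'c': {R, S} → {R, S}.

{R, S}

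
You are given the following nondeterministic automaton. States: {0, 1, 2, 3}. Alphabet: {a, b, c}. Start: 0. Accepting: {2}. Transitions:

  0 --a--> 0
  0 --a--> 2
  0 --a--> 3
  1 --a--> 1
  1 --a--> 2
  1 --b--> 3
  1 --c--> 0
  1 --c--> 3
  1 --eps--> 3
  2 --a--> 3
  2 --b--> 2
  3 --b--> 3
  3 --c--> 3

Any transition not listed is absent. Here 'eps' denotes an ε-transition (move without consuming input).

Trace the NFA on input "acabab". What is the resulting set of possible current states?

∅

Start in {0}.
Read 'a': {0} → {0, 2, 3}.
Read 'c': {0, 2, 3} → {3}.
Read 'a': {3} → ∅.
The set is empty and remains empty for the remaining 3 symbols.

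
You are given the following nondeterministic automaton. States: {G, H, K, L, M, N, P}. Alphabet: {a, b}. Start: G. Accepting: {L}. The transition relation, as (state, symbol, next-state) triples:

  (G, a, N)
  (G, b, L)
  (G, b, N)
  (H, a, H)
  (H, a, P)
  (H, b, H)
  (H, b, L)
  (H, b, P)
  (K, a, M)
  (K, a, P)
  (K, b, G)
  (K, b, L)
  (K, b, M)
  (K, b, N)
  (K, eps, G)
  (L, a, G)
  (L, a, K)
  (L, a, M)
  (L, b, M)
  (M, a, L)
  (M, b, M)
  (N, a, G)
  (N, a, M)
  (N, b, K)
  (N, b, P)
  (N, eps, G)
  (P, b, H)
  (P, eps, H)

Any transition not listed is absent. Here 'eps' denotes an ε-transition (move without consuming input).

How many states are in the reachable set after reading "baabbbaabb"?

7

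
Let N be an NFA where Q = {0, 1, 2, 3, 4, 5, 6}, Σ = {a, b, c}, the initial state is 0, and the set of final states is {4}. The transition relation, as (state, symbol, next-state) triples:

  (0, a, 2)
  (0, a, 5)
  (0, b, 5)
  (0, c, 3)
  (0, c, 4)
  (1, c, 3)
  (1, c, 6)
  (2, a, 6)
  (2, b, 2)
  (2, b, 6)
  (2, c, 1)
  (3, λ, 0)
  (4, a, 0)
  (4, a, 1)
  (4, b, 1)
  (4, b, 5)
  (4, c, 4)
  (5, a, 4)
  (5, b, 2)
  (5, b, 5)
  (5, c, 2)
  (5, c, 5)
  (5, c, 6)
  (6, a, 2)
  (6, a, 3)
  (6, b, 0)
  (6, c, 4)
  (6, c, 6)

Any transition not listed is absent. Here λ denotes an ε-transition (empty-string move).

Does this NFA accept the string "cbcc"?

Yes

Start in {0}.
Read 'c': 0→{3, 4}; union {3, 4}; ε-closure = {0, 3, 4}.
Read 'b': 0→{5}, 3→∅, 4→{1, 5}; now {1, 5}.
Read 'c': 1→{3, 6}, 5→{2, 5, 6}; union {2, 3, 5, 6}; ε-closure = {0, 2, 3, 5, 6}.
Read 'c': 0→{3, 4}, 2→{1}, 3→∅, 5→{2, 5, 6}, 6→{4, 6}; union {1, 2, 3, 4, 5, 6}; ε-closure = {0, 1, 2, 3, 4, 5, 6}.
The final set {0, 1, 2, 3, 4, 5, 6} contains the accepting state 4.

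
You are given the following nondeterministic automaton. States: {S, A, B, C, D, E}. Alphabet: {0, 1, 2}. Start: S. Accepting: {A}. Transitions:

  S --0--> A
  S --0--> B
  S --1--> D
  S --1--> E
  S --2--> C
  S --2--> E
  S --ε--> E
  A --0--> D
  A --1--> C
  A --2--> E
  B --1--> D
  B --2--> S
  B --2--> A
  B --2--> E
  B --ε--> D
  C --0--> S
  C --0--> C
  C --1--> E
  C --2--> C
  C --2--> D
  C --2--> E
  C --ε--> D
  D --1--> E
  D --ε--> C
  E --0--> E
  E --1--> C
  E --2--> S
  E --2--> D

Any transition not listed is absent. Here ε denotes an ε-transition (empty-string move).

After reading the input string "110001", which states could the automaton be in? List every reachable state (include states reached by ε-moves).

{C, D, E}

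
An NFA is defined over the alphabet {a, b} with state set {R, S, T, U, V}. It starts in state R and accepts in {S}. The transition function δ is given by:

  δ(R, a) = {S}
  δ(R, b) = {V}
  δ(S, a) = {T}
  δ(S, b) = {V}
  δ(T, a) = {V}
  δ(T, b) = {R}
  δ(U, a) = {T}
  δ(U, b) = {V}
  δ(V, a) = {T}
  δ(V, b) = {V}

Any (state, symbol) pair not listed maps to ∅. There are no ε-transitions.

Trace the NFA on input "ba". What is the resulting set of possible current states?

Start in {R}.
Read 'b': R→{V}; now {V}.
Read 'a': V→{T}; now {T}.

{T}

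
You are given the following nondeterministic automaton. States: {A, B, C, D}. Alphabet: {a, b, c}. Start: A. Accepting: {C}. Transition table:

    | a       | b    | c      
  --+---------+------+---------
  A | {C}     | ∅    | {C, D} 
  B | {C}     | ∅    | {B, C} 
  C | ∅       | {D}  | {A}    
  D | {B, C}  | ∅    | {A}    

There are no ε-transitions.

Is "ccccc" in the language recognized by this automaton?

Yes

Start in {A}.
Read 'c': A→{C, D}; now {C, D}.
Read 'c': C→{A}, D→{A}; now {A}.
Read 'c': A→{C, D}; now {C, D}.
Read 'c': C→{A}, D→{A}; now {A}.
Read 'c': A→{C, D}; now {C, D}.
The final set {C, D} contains the accepting state C.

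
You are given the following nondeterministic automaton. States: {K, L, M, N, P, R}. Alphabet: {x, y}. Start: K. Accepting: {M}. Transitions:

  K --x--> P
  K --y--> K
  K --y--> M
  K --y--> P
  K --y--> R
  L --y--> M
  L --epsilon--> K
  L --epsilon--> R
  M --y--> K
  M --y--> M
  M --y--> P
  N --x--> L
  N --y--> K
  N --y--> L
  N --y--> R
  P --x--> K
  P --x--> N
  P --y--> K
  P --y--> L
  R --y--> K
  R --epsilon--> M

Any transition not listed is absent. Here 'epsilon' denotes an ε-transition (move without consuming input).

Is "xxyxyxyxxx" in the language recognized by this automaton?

Start in {K}.
Read 'x': {K} → {P}.
Read 'x': {P} → {K, N}.
Read 'y': {K, N} → {K, L, M, P, R}.
Read 'x': {K, L, M, P, R} → {K, N, P}.
Read 'y': {K, N, P} → {K, L, M, P, R}.
Read 'x': {K, L, M, P, R} → {K, N, P}.
Read 'y': {K, N, P} → {K, L, M, P, R}.
Read 'x': {K, L, M, P, R} → {K, N, P}.
Read 'x': {K, N, P} → {K, L, M, N, P, R}.
Read 'x': {K, L, M, N, P, R} → {K, L, M, N, P, R}.
The final set {K, L, M, N, P, R} contains the accepting state M.

Yes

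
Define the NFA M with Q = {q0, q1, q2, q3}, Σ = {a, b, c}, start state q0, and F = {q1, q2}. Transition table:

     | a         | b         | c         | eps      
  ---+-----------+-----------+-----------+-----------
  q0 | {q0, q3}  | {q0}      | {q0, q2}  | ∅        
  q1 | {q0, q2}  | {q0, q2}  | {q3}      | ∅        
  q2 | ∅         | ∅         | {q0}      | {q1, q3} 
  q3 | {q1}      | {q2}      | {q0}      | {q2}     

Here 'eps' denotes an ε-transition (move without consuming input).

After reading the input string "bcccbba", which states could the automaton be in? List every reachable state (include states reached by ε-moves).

{q0, q1, q2, q3}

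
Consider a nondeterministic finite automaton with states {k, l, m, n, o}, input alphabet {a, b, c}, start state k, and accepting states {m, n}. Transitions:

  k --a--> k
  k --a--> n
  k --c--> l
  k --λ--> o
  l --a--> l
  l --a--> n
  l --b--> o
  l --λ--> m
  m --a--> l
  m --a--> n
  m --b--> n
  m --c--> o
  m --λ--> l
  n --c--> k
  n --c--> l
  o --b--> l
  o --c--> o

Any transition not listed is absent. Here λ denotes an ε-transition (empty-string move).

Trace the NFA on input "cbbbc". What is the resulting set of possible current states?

{k, l, m, o}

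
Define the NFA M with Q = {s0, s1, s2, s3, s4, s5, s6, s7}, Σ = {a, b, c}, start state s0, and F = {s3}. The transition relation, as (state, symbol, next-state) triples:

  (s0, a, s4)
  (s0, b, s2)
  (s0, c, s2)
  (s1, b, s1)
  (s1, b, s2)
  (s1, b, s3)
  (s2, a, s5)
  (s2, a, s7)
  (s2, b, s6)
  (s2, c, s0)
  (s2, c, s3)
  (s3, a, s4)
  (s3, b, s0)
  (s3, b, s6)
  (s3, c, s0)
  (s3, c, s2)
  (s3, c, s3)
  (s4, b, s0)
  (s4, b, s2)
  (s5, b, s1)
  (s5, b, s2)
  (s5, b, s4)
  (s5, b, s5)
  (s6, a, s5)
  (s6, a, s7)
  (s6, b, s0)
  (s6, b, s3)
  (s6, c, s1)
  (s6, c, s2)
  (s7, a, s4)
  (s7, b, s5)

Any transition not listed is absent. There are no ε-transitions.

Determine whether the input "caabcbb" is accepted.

Yes

Start in {s0}.
Read 'c': s0→{s2}; now {s2}.
Read 'a': s2→{s5, s7}; now {s5, s7}.
Read 'a': s5→∅, s7→{s4}; now {s4}.
Read 'b': s4→{s0, s2}; now {s0, s2}.
Read 'c': s0→{s2}, s2→{s0, s3}; now {s0, s2, s3}.
Read 'b': s0→{s2}, s2→{s6}, s3→{s0, s6}; now {s0, s2, s6}.
Read 'b': s0→{s2}, s2→{s6}, s6→{s0, s3}; now {s0, s2, s3, s6}.
The final set {s0, s2, s3, s6} contains the accepting state s3.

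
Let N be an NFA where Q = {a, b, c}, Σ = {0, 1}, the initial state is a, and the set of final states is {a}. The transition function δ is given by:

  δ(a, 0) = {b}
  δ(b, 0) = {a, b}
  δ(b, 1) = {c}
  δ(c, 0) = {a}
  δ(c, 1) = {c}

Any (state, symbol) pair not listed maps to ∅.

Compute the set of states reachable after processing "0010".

Start in {a}.
Read '0': {a} → {b}.
Read '0': {b} → {a, b}.
Read '1': {a, b} → {c}.
Read '0': {c} → {a}.

{a}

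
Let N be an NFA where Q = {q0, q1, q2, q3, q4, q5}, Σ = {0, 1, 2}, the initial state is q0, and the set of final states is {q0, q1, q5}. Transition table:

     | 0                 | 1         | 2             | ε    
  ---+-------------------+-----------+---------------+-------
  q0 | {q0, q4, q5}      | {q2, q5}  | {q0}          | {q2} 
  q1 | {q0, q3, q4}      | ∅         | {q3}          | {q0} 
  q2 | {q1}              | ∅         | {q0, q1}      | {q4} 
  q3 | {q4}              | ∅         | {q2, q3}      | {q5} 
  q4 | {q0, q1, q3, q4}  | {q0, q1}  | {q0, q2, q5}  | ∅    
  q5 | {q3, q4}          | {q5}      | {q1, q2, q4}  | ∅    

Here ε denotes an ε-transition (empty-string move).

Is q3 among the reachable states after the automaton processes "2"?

No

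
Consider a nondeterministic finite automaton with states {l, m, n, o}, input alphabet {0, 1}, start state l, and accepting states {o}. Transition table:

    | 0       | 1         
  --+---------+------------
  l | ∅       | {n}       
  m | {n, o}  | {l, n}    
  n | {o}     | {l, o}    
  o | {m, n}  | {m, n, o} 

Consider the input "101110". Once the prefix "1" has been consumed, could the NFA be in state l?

Start in {l}.
Read '1': l→{n}; now {n}.
State l is not in {n}.

No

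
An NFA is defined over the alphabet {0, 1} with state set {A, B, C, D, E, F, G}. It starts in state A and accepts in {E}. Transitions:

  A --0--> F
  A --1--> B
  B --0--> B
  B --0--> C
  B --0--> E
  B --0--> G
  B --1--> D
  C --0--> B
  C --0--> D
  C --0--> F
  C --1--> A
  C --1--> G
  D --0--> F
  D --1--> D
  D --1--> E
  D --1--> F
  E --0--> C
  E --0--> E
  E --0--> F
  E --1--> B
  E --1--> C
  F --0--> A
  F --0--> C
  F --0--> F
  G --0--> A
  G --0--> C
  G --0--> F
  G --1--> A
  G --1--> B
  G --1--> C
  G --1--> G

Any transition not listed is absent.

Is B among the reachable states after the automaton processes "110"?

No

Start in {A}.
Read '1': A→{B}; now {B}.
Read '1': B→{D}; now {D}.
Read '0': D→{F}; now {F}.
State B is not in {F}.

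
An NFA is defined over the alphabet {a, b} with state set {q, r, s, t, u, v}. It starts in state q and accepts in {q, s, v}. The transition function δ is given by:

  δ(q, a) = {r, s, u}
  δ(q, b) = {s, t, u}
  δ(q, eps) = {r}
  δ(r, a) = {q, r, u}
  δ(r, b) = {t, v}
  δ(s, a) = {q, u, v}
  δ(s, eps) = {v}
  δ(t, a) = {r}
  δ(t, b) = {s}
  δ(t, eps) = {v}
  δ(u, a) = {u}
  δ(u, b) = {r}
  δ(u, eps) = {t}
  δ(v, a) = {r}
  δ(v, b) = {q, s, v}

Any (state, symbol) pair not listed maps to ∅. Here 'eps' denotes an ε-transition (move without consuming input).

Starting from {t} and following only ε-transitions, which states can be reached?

{t, v}

Begin with {t}.
ε-move t → v; add v.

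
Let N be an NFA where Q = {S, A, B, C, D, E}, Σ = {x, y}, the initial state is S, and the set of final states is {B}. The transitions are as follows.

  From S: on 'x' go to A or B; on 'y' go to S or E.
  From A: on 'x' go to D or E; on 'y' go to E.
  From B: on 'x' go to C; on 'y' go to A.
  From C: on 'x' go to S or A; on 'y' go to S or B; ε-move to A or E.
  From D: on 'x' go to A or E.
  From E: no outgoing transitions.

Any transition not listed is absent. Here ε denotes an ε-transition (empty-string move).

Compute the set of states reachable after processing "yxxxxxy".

{S, B, E}

Start in {S}.
Read 'y': {S} → {S, E}.
Read 'x': {S, E} → {A, B}.
Read 'x': {A, B} → {A, C, D, E}.
Read 'x': {A, C, D, E} → {S, A, D, E}.
Read 'x': {S, A, D, E} → {A, B, D, E}.
Read 'x': {A, B, D, E} → {A, C, D, E}.
Read 'y': {A, C, D, E} → {S, B, E}.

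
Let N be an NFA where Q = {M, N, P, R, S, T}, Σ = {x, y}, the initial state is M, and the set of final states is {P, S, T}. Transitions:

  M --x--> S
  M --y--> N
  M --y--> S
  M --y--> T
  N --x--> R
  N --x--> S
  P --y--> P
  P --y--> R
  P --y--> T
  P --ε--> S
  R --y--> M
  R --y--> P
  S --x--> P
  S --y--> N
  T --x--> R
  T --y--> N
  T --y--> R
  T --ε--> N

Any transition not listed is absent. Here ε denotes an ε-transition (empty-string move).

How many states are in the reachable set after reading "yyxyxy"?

Start in {M}.
Read 'y': M→{N, S, T}; now {N, S, T}.
Read 'y': N→∅, S→{N}, T→{N, R}; now {N, R}.
Read 'x': N→{R, S}, R→∅; now {R, S}.
Read 'y': R→{M, P}, S→{N}; union {M, N, P}; ε-closure = {M, N, P, S}.
Read 'x': M→{S}, N→{R, S}, P→∅, S→{P}; now {P, R, S}.
Read 'y': P→{P, R, T}, R→{M, P}, S→{N}; union {M, N, P, R, T}; ε-closure = {M, N, P, R, S, T}.
That set has 6 states.

6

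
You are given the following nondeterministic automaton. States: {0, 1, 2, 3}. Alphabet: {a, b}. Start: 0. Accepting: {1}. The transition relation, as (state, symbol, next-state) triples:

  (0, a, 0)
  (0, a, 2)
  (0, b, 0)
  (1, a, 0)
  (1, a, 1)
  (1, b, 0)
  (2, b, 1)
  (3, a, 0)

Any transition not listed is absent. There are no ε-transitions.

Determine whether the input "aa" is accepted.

Start in {0}.
Read 'a': 0→{0, 2}; now {0, 2}.
Read 'a': 0→{0, 2}, 2→∅; now {0, 2}.
The final set {0, 2} contains no accepting state.

No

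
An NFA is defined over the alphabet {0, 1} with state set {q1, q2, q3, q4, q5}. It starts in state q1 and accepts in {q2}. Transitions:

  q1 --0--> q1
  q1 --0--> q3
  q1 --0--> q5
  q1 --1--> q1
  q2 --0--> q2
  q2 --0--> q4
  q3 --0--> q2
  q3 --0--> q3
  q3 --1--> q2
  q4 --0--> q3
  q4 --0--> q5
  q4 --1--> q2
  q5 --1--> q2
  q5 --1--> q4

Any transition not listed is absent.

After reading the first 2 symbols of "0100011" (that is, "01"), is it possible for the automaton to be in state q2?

Start in {q1}.
Read '0': q1→{q1, q3, q5}; now {q1, q3, q5}.
Read '1': q1→{q1}, q3→{q2}, q5→{q2, q4}; now {q1, q2, q4}.
State q2 is in {q1, q2, q4}.

Yes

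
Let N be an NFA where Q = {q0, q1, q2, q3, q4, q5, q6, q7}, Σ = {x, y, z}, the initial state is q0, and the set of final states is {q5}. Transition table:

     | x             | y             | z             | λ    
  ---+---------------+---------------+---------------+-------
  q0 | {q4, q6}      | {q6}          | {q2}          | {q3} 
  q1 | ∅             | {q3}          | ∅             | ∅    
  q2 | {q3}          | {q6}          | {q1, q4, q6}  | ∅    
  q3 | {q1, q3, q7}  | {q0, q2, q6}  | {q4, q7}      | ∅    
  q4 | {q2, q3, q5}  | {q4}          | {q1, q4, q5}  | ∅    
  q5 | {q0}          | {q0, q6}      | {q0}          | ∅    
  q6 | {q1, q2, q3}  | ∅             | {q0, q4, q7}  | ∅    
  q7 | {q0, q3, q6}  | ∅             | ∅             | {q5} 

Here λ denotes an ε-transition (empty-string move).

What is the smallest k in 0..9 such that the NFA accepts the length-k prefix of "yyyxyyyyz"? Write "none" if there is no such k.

Start: ε-closure({q0}) = {q0, q3}.
Read 'y': {q0, q3} → {q0, q2, q3, q6}.
Read 'y': {q0, q2, q3, q6} → {q0, q2, q3, q6}.
Read 'y': {q0, q2, q3, q6} → {q0, q2, q3, q6}.
Read 'x': {q0, q2, q3, q6} → {q1, q2, q3, q4, q5, q6, q7}.
None of the earlier sets intersect F, but {q1, q2, q3, q4, q5, q6, q7} does.

4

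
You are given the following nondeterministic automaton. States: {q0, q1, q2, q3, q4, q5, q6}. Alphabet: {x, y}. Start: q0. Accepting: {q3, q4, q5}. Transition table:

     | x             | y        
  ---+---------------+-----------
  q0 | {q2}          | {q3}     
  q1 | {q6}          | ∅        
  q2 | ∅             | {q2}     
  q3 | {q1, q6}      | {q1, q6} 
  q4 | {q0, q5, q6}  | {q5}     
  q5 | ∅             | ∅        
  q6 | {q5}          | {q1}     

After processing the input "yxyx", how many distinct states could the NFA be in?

Start in {q0}.
Read 'y': {q0} → {q3}.
Read 'x': {q3} → {q1, q6}.
Read 'y': {q1, q6} → {q1}.
Read 'x': {q1} → {q6}.
That set has 1 state.

1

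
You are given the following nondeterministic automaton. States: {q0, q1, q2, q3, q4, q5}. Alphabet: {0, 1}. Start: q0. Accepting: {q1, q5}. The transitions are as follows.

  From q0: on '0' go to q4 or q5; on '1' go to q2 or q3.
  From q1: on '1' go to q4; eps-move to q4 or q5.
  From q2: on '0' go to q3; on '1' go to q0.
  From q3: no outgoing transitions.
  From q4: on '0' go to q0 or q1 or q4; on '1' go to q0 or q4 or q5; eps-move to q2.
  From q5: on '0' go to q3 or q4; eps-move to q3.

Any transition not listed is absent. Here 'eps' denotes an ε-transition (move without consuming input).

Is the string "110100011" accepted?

Yes

Start in {q0}.
Read '1': q0→{q2, q3}; now {q2, q3}.
Read '1': q2→{q0}, q3→∅; now {q0}.
Read '0': q0→{q4, q5}; union {q4, q5}; ε-closure = {q2, q3, q4, q5}.
Read '1': q2→{q0}, q3→∅, q4→{q0, q4, q5}, q5→∅; union {q0, q4, q5}; ε-closure = {q0, q2, q3, q4, q5}.
Read '0': q0→{q4, q5}, q2→{q3}, q3→∅, q4→{q0, q1, q4}, q5→{q3, q4}; union {q0, q1, q3, q4, q5}; ε-closure = {q0, q1, q2, q3, q4, q5}.
Read '0': q0→{q4, q5}, q1→∅, q2→{q3}, q3→∅, q4→{q0, q1, q4}, q5→{q3, q4}; union {q0, q1, q3, q4, q5}; ε-closure = {q0, q1, q2, q3, q4, q5}.
Read '0': q0→{q4, q5}, q1→∅, q2→{q3}, q3→∅, q4→{q0, q1, q4}, q5→{q3, q4}; union {q0, q1, q3, q4, q5}; ε-closure = {q0, q1, q2, q3, q4, q5}.
Read '1': q0→{q2, q3}, q1→{q4}, q2→{q0}, q3→∅, q4→{q0, q4, q5}, q5→∅; now {q0, q2, q3, q4, q5}.
Read '1': q0→{q2, q3}, q2→{q0}, q3→∅, q4→{q0, q4, q5}, q5→∅; now {q0, q2, q3, q4, q5}.
The final set {q0, q2, q3, q4, q5} contains the accepting state q5.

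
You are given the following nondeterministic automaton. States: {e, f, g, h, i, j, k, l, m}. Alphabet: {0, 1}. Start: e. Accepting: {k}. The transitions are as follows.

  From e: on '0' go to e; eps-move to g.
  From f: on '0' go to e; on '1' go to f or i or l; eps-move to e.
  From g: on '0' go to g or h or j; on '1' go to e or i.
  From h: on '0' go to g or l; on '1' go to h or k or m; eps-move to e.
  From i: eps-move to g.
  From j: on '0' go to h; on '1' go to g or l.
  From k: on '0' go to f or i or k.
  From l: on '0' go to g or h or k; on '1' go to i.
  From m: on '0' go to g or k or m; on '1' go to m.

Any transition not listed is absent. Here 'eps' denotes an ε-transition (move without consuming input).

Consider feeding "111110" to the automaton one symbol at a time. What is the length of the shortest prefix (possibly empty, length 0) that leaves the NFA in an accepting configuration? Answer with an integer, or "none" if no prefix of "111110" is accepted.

Start: ε-closure({e}) = {e, g}.
Read '1': {e, g} → {e, g, i}.
Read '1': {e, g, i} → {e, g, i}.
Read '1': {e, g, i} → {e, g, i}.
Read '1': {e, g, i} → {e, g, i}.
Read '1': {e, g, i} → {e, g, i}.
Read '0': {e, g, i} → {e, g, h, j}.
No reachable set along the way intersects F.

none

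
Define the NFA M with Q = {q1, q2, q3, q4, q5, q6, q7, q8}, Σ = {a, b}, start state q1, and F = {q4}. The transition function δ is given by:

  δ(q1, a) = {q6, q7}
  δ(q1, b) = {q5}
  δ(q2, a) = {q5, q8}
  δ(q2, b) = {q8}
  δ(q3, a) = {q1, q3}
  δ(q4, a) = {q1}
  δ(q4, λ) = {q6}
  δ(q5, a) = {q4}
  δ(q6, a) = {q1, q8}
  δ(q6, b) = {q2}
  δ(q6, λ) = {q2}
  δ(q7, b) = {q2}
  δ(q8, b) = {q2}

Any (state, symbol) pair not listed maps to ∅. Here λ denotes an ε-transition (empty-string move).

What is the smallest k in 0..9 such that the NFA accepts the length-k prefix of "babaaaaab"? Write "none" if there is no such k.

Start in {q1}.
Read 'b': q1→{q5}; now {q5}.
Read 'a': q5→{q4}; union {q4}; ε-closure = {q2, q4, q6}.
None of the earlier sets intersect F, but {q2, q4, q6} does.

2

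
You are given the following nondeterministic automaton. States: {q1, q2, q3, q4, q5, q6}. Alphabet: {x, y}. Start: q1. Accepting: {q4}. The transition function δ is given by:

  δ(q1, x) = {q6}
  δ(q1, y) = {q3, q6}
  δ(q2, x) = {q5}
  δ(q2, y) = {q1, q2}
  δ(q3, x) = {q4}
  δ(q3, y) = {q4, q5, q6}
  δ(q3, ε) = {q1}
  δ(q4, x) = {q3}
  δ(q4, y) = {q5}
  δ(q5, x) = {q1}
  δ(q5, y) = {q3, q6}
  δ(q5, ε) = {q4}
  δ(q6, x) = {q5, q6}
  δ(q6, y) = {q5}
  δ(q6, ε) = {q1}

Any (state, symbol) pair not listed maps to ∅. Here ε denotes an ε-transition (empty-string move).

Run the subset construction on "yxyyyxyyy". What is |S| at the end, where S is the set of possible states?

Start in {q1}.
Read 'y': q1→{q3, q6}; union {q3, q6}; ε-closure = {q1, q3, q6}.
Read 'x': q1→{q6}, q3→{q4}, q6→{q5, q6}; union {q4, q5, q6}; ε-closure = {q1, q4, q5, q6}.
Read 'y': q1→{q3, q6}, q4→{q5}, q5→{q3, q6}, q6→{q5}; union {q3, q5, q6}; ε-closure = {q1, q3, q4, q5, q6}.
Read 'y': q1→{q3, q6}, q3→{q4, q5, q6}, q4→{q5}, q5→{q3, q6}, q6→{q5}; union {q3, q4, q5, q6}; ε-closure = {q1, q3, q4, q5, q6}.
Read 'y': q1→{q3, q6}, q3→{q4, q5, q6}, q4→{q5}, q5→{q3, q6}, q6→{q5}; union {q3, q4, q5, q6}; ε-closure = {q1, q3, q4, q5, q6}.
Read 'x': q1→{q6}, q3→{q4}, q4→{q3}, q5→{q1}, q6→{q5, q6}; now {q1, q3, q4, q5, q6}.
Read 'y': q1→{q3, q6}, q3→{q4, q5, q6}, q4→{q5}, q5→{q3, q6}, q6→{q5}; union {q3, q4, q5, q6}; ε-closure = {q1, q3, q4, q5, q6}.
Read 'y': q1→{q3, q6}, q3→{q4, q5, q6}, q4→{q5}, q5→{q3, q6}, q6→{q5}; union {q3, q4, q5, q6}; ε-closure = {q1, q3, q4, q5, q6}.
Read 'y': q1→{q3, q6}, q3→{q4, q5, q6}, q4→{q5}, q5→{q3, q6}, q6→{q5}; union {q3, q4, q5, q6}; ε-closure = {q1, q3, q4, q5, q6}.
That set has 5 states.

5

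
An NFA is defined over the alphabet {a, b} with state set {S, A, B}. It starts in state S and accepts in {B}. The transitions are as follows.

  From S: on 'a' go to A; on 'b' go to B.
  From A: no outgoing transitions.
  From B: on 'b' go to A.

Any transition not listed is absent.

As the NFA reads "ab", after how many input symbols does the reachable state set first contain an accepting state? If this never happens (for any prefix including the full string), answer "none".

none

Start in {S}.
Read 'a': S→{A}; now {A}.
Read 'b': A→∅; now ∅.
No reachable set along the way intersects F.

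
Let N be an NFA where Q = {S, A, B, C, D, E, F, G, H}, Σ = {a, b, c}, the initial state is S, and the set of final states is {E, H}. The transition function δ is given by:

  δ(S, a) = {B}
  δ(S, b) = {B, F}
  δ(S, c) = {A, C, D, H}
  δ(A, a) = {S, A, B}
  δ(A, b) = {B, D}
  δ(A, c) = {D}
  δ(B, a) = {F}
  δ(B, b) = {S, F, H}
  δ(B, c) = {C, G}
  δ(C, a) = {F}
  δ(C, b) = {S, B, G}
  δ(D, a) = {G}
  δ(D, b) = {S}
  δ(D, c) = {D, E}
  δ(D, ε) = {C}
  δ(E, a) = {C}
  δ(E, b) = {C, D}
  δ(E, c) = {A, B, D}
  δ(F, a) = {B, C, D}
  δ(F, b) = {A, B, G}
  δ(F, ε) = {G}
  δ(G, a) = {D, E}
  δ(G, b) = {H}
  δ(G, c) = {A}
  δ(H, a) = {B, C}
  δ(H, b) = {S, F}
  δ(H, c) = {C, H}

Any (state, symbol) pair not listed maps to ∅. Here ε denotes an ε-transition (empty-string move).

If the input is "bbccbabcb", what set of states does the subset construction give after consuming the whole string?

{S, B, C, D, F, G, H}

Start in {S}.
Read 'b': S→{B, F}; union {B, F}; ε-closure = {B, F, G}.
Read 'b': B→{S, F, H}, F→{A, B, G}, G→{H}; now {S, A, B, F, G, H}.
Read 'c': S→{A, C, D, H}, A→{D}, B→{C, G}, F→∅, G→{A}, H→{C, H}; now {A, C, D, G, H}.
Read 'c': A→{D}, C→∅, D→{D, E}, G→{A}, H→{C, H}; now {A, C, D, E, H}.
Read 'b': A→{B, D}, C→{S, B, G}, D→{S}, E→{C, D}, H→{S, F}; now {S, B, C, D, F, G}.
Read 'a': S→{B}, B→{F}, C→{F}, D→{G}, F→{B, C, D}, G→{D, E}; now {B, C, D, E, F, G}.
Read 'b': B→{S, F, H}, C→{S, B, G}, D→{S}, E→{C, D}, F→{A, B, G}, G→{H}; now {S, A, B, C, D, F, G, H}.
Read 'c': S→{A, C, D, H}, A→{D}, B→{C, G}, C→∅, D→{D, E}, F→∅, G→{A}, H→{C, H}; now {A, C, D, E, G, H}.
Read 'b': A→{B, D}, C→{S, B, G}, D→{S}, E→{C, D}, G→{H}, H→{S, F}; now {S, B, C, D, F, G, H}.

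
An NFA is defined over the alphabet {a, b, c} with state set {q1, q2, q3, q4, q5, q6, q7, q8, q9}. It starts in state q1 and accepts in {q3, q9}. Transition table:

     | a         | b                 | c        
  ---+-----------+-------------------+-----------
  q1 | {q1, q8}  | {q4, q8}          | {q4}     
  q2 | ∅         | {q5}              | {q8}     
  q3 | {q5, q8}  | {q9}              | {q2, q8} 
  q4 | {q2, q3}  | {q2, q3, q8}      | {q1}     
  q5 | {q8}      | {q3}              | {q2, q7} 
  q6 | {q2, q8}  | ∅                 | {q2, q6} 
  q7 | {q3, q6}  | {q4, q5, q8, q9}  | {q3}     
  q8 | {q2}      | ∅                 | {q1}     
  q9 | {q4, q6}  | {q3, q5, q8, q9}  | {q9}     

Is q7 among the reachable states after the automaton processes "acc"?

No

Start in {q1}.
Read 'a': {q1} → {q1, q8}.
Read 'c': {q1, q8} → {q1, q4}.
Read 'c': {q1, q4} → {q1, q4}.
State q7 is not in {q1, q4}.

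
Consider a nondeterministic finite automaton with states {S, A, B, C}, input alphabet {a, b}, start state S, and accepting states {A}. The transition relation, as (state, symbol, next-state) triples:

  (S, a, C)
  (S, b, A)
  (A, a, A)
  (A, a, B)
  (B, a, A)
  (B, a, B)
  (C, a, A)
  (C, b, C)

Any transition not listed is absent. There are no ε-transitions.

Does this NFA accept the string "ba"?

Yes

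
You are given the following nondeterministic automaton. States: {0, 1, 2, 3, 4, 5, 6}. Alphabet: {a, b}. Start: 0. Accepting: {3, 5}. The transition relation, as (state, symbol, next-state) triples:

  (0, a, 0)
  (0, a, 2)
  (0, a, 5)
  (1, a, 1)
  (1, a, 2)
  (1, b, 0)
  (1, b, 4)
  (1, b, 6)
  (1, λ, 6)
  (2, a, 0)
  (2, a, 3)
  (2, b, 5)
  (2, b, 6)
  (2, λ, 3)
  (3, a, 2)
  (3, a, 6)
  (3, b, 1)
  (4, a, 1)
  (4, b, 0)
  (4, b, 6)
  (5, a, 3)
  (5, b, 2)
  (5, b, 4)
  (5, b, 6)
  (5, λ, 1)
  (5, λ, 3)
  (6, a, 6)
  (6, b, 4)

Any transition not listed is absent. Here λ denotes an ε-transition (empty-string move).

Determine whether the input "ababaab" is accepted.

Yes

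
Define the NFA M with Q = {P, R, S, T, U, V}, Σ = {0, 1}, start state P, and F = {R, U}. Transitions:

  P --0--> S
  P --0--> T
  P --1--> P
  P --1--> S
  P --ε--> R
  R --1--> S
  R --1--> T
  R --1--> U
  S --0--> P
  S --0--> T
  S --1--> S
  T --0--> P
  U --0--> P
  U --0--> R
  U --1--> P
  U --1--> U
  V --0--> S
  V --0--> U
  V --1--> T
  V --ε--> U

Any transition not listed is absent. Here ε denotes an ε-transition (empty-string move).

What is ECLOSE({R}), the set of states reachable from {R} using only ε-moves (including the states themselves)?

{R}

Begin with {R}.
No ε-moves leave this set, so the closure equals the set itself.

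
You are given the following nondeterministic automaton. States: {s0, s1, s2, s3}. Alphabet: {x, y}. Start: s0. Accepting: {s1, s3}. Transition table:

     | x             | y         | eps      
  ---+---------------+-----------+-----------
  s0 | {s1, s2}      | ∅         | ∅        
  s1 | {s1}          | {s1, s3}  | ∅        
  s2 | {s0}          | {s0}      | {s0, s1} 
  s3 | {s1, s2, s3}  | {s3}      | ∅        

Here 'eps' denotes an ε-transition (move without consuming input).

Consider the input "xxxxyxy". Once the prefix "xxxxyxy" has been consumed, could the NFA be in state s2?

No

Start in {s0}.
Read 'x': s0→{s1, s2}; union {s1, s2}; ε-closure = {s0, s1, s2}.
Read 'x': s0→{s1, s2}, s1→{s1}, s2→{s0}; now {s0, s1, s2}.
Read 'x': s0→{s1, s2}, s1→{s1}, s2→{s0}; now {s0, s1, s2}.
Read 'x': s0→{s1, s2}, s1→{s1}, s2→{s0}; now {s0, s1, s2}.
Read 'y': s0→∅, s1→{s1, s3}, s2→{s0}; now {s0, s1, s3}.
Read 'x': s0→{s1, s2}, s1→{s1}, s3→{s1, s2, s3}; union {s1, s2, s3}; ε-closure = {s0, s1, s2, s3}.
Read 'y': s0→∅, s1→{s1, s3}, s2→{s0}, s3→{s3}; now {s0, s1, s3}.
State s2 is not in {s0, s1, s3}.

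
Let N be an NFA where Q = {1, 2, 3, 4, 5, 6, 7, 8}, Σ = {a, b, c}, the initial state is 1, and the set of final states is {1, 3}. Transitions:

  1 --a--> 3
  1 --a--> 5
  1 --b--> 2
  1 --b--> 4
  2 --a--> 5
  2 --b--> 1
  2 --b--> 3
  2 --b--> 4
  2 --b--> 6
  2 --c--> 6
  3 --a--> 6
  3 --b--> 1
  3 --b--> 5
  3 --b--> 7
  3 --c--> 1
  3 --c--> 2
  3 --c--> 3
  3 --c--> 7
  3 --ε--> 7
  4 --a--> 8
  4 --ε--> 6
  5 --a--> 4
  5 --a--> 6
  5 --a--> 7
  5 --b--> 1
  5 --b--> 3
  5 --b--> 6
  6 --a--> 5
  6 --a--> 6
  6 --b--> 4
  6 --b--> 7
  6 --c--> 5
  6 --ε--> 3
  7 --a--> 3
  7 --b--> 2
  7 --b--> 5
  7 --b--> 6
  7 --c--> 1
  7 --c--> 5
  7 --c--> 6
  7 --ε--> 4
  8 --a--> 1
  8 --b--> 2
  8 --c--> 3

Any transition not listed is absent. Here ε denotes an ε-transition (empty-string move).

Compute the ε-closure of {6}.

{3, 4, 6, 7}

Begin with {6}.
ε-move 6 → 3; add 3.
ε-move 3 → 7; add 7.
ε-move 7 → 4; add 4.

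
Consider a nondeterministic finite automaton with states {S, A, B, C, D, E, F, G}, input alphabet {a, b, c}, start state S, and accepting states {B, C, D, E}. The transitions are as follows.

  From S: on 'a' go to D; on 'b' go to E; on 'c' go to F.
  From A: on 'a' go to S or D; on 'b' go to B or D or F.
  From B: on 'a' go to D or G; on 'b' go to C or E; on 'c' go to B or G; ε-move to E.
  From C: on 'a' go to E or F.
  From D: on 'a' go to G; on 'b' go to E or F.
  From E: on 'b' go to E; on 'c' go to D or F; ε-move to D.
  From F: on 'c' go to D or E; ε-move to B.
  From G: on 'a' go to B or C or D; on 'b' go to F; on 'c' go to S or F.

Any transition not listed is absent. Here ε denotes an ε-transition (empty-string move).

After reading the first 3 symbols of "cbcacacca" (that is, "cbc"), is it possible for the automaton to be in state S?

No

Start in {S}.
Read 'c': {S} → {B, D, E, F}.
Read 'b': {B, D, E, F} → {B, C, D, E, F}.
Read 'c': {B, C, D, E, F} → {B, D, E, F, G}.
State S is not in {B, D, E, F, G}.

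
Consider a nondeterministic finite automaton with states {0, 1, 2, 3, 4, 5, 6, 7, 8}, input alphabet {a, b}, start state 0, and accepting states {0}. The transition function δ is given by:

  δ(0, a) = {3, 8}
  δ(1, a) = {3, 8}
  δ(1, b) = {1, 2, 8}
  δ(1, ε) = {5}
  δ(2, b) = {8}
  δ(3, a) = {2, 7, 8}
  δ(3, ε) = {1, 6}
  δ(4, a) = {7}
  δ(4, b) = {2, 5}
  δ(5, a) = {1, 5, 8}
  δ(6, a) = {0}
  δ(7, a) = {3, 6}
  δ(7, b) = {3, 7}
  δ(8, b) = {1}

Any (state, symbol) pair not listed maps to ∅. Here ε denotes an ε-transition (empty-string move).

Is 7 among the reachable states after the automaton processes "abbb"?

No

Start in {0}.
Read 'a': {0} → {1, 3, 5, 6, 8}.
Read 'b': {1, 3, 5, 6, 8} → {1, 2, 5, 8}.
Read 'b': {1, 2, 5, 8} → {1, 2, 5, 8}.
Read 'b': {1, 2, 5, 8} → {1, 2, 5, 8}.
State 7 is not in {1, 2, 5, 8}.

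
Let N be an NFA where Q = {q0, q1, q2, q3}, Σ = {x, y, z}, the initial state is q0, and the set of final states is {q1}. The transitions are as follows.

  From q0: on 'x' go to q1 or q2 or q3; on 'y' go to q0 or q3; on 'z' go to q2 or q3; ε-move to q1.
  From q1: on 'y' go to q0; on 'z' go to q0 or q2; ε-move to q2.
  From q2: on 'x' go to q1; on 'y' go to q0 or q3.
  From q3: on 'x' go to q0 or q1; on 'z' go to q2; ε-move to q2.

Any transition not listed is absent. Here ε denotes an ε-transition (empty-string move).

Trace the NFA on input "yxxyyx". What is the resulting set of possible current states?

Start: ε-closure({q0}) = {q0, q1, q2}.
Read 'y': {q0, q1, q2} → {q0, q1, q2, q3}.
Read 'x': {q0, q1, q2, q3} → {q0, q1, q2, q3}.
Read 'x': {q0, q1, q2, q3} → {q0, q1, q2, q3}.
Read 'y': {q0, q1, q2, q3} → {q0, q1, q2, q3}.
Read 'y': {q0, q1, q2, q3} → {q0, q1, q2, q3}.
Read 'x': {q0, q1, q2, q3} → {q0, q1, q2, q3}.

{q0, q1, q2, q3}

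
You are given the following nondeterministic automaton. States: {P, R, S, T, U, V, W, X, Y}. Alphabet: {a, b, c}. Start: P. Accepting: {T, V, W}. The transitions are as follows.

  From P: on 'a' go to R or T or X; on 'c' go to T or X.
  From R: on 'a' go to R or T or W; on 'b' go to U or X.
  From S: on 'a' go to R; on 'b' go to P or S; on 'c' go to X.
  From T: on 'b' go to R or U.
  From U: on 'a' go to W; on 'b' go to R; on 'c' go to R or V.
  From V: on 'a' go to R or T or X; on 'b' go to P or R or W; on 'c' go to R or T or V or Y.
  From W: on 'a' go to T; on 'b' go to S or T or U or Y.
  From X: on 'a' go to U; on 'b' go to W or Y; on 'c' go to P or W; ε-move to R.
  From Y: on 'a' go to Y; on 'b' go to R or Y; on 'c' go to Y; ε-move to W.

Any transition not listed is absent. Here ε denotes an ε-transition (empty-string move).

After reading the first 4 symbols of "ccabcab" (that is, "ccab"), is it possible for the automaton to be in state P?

Start in {P}.
Read 'c': P→{T, X}; union {T, X}; ε-closure = {R, T, X}.
Read 'c': R→∅, T→∅, X→{P, W}; now {P, W}.
Read 'a': P→{R, T, X}, W→{T}; now {R, T, X}.
Read 'b': R→{U, X}, T→{R, U}, X→{W, Y}; now {R, U, W, X, Y}.
State P is not in {R, U, W, X, Y}.

No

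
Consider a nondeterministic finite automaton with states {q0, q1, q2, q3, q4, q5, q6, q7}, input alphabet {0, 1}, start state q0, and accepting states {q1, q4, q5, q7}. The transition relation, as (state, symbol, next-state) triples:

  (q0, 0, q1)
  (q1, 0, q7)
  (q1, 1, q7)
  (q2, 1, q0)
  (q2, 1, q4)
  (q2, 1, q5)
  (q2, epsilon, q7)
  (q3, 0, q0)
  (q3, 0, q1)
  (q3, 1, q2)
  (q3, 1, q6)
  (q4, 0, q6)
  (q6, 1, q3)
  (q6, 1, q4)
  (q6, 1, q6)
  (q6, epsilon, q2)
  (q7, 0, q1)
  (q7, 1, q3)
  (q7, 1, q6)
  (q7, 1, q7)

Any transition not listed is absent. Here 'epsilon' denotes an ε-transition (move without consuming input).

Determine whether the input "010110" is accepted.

Yes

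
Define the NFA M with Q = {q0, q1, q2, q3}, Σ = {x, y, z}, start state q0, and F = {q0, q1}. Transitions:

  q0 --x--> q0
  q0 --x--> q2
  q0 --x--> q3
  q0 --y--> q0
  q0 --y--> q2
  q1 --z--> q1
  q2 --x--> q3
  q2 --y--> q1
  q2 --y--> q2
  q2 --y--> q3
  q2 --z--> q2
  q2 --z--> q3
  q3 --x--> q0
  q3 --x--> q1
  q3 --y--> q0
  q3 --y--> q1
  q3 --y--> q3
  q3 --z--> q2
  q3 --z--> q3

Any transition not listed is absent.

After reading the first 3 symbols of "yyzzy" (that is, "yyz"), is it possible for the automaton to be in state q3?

Yes

Start in {q0}.
Read 'y': {q0} → {q0, q2}.
Read 'y': {q0, q2} → {q0, q1, q2, q3}.
Read 'z': {q0, q1, q2, q3} → {q1, q2, q3}.
State q3 is in {q1, q2, q3}.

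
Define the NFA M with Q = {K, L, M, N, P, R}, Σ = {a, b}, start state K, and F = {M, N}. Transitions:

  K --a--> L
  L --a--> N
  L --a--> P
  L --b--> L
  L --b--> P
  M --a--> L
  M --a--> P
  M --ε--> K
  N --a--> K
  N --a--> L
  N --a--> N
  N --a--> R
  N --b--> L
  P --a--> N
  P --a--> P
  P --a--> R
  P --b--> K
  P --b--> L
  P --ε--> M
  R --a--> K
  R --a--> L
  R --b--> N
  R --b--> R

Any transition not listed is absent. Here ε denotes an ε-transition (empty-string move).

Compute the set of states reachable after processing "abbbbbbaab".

{K, L, M, N, P, R}

Start in {K}.
Read 'a': K→{L}; now {L}.
Read 'b': L→{L, P}; union {L, P}; ε-closure = {K, L, M, P}.
Read 'b': K→∅, L→{L, P}, M→∅, P→{K, L}; union {K, L, P}; ε-closure = {K, L, M, P}.
Read 'b': K→∅, L→{L, P}, M→∅, P→{K, L}; union {K, L, P}; ε-closure = {K, L, M, P}.
Read 'b': K→∅, L→{L, P}, M→∅, P→{K, L}; union {K, L, P}; ε-closure = {K, L, M, P}.
Read 'b': K→∅, L→{L, P}, M→∅, P→{K, L}; union {K, L, P}; ε-closure = {K, L, M, P}.
Read 'b': K→∅, L→{L, P}, M→∅, P→{K, L}; union {K, L, P}; ε-closure = {K, L, M, P}.
Read 'a': K→{L}, L→{N, P}, M→{L, P}, P→{N, P, R}; union {L, N, P, R}; ε-closure = {K, L, M, N, P, R}.
Read 'a': K→{L}, L→{N, P}, M→{L, P}, N→{K, L, N, R}, P→{N, P, R}, R→{K, L}; union {K, L, N, P, R}; ε-closure = {K, L, M, N, P, R}.
Read 'b': K→∅, L→{L, P}, M→∅, N→{L}, P→{K, L}, R→{N, R}; union {K, L, N, P, R}; ε-closure = {K, L, M, N, P, R}.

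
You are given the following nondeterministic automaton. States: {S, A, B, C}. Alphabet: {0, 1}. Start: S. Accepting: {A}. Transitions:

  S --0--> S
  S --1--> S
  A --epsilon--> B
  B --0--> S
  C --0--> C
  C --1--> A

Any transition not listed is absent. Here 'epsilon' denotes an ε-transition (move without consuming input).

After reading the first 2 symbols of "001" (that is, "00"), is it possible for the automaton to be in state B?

No

Start in {S}.
Read '0': S→{S}; now {S}.
Read '0': S→{S}; now {S}.
State B is not in {S}.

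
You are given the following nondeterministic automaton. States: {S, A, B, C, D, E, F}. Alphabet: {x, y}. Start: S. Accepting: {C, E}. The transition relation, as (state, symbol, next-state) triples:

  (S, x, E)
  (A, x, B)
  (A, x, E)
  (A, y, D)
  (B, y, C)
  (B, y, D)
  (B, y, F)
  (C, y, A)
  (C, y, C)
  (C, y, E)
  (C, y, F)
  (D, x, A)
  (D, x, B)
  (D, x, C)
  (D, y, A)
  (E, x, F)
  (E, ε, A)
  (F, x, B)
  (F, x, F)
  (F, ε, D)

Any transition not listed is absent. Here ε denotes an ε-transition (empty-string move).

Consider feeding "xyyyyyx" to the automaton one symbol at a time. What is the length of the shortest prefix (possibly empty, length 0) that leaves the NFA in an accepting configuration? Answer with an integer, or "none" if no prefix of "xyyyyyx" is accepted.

1

Start in {S}.
Read 'x': {S} → {A, E}.
None of the earlier sets intersect F, but {A, E} does.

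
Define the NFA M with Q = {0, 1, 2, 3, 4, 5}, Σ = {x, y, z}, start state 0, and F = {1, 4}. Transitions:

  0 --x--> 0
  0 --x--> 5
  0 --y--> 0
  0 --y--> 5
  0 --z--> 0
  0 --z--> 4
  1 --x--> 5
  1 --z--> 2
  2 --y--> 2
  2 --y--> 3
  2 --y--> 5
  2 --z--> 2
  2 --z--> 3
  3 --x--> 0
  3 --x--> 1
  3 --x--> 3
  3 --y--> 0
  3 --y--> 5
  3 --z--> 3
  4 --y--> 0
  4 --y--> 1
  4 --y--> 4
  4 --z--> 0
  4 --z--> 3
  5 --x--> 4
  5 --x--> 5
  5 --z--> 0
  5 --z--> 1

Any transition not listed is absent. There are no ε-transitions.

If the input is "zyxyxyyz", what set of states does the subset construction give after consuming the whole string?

{0, 1, 2, 3, 4}

Start in {0}.
Read 'z': 0→{0, 4}; now {0, 4}.
Read 'y': 0→{0, 5}, 4→{0, 1, 4}; now {0, 1, 4, 5}.
Read 'x': 0→{0, 5}, 1→{5}, 4→∅, 5→{4, 5}; now {0, 4, 5}.
Read 'y': 0→{0, 5}, 4→{0, 1, 4}, 5→∅; now {0, 1, 4, 5}.
Read 'x': 0→{0, 5}, 1→{5}, 4→∅, 5→{4, 5}; now {0, 4, 5}.
Read 'y': 0→{0, 5}, 4→{0, 1, 4}, 5→∅; now {0, 1, 4, 5}.
Read 'y': 0→{0, 5}, 1→∅, 4→{0, 1, 4}, 5→∅; now {0, 1, 4, 5}.
Read 'z': 0→{0, 4}, 1→{2}, 4→{0, 3}, 5→{0, 1}; now {0, 1, 2, 3, 4}.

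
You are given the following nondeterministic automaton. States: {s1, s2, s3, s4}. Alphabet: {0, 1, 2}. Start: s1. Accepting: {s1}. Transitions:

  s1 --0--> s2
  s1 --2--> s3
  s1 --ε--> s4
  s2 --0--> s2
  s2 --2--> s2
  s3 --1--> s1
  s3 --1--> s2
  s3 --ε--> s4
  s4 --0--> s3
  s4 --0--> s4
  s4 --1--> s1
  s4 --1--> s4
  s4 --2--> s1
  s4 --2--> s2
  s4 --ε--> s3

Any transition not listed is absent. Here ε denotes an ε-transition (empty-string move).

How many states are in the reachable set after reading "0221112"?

4

Start: ε-closure({s1}) = {s1, s3, s4}.
Read '0': {s1, s3, s4} → {s2, s3, s4}.
Read '2': {s2, s3, s4} → {s1, s2, s3, s4}.
Read '2': {s1, s2, s3, s4} → {s1, s2, s3, s4}.
Read '1': {s1, s2, s3, s4} → {s1, s2, s3, s4}.
Read '1': {s1, s2, s3, s4} → {s1, s2, s3, s4}.
Read '1': {s1, s2, s3, s4} → {s1, s2, s3, s4}.
Read '2': {s1, s2, s3, s4} → {s1, s2, s3, s4}.
That set has 4 states.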